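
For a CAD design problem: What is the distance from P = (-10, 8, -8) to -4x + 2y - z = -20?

distance = |a·x₀ + b·y₀ + c·z₀ - d| / √(a² + b² + c²)
  = |(-4)·(-10) + 2·8 + (-1)·(-8) - (-20)| / √((-4)² + 2² + (-1)²)
  = |40 + 16 + 8 + 20| / √(16 + 4 + 1)
  = |84| / √21
  = 84 / 4.583
  ≈ 18.33

18.33


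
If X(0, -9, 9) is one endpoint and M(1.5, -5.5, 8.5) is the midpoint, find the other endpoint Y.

Y = 2M - X
  = (2·1.5 - 0, 2·(-5.5) - (-9), 2·8.5 - 9)
  = (3 + 0, -11 + 9, 17 - 9)
  = (3, -2, 8)

(3, -2, 8)


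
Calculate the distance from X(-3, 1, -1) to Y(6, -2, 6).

d = √[(x₂-x₁)² + (y₂-y₁)² + (z₂-z₁)²]
  = √[9² + (-3)² + 7²]
  = √[81 + 9 + 49]
  = √139
  ≈ 11.79

11.79


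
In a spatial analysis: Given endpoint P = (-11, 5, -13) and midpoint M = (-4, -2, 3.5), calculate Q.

Q = 2M - P
  = (2·(-4) - (-11), 2·(-2) - 5, 2·3.5 - (-13))
  = (-8 + 11, -4 - 5, 7 + 13)
  = (3, -9, 20)

(3, -9, 20)


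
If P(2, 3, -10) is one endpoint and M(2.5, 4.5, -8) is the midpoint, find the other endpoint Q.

Q = 2M - P
  = (2·2.5 - 2, 2·4.5 - 3, 2·(-8) - (-10))
  = (5 - 2, 9 - 3, -16 + 10)
  = (3, 6, -6)

(3, 6, -6)


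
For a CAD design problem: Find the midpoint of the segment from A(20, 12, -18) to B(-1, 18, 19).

M = ((x₁+x₂)/2, (y₁+y₂)/2, (z₁+z₂)/2)
  = ((20 - 1)/2, (12 + 18)/2, (-18 + 19)/2)
  = (19/2, 30/2, 1/2)
  = (9.5, 15, 0.5)

(9.5, 15, 0.5)


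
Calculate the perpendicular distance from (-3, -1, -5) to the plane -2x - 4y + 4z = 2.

distance = |a·x₀ + b·y₀ + c·z₀ - d| / √(a² + b² + c²)
  = |(-2)·(-3) + (-4)·(-1) + 4·(-5) - 2| / √((-2)² + (-4)² + 4²)
  = |6 + 4 - 20 - 2| / √(4 + 16 + 16)
  = |-12| / √36
  = 12 / 6
  ≈ 2

2


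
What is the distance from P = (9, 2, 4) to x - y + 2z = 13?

distance = |a·x₀ + b·y₀ + c·z₀ - d| / √(a² + b² + c²)
  = |1·9 + (-1)·2 + 2·4 - 13| / √(1² + (-1)² + 2²)
  = |9 - 2 + 8 - 13| / √(1 + 1 + 4)
  = |2| / √6
  = 2 / 2.449
  ≈ 0.8165

0.8165


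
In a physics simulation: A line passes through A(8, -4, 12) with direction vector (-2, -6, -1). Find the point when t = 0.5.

P(t) = A + t·d
  = (8 + (-2)·0.5, -4 + (-6)·0.5, 12 + (-1)·0.5)
  = (8 - 1, -4 - 3, 12 - 0.5)
  = (7, -7, 11.5)

(7, -7, 11.5)


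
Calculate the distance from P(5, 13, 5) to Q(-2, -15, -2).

d = √[(x₂-x₁)² + (y₂-y₁)² + (z₂-z₁)²]
  = √[(-7)² + (-28)² + (-7)²]
  = √[49 + 784 + 49]
  = √882
  ≈ 29.7

29.7


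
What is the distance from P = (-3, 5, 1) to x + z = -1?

distance = |a·x₀ + b·y₀ + c·z₀ - d| / √(a² + b² + c²)
  = |1·(-3) + 0·5 + 1·1 - (-1)| / √(1² + 0² + 1²)
  = |-3 + 0 + 1 + 1| / √(1 + 0 + 1)
  = |-1| / √2
  = 1 / 1.414
  ≈ 0.7071

0.7071


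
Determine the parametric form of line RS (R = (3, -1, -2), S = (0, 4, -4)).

Direction vector d = S - R = (0 - 3, 4 + 1, -4 + 2) = (-3, 5, -2)
Parametric form r = R + t·d:
x = 3 - 3t, y = -1 + 5t, z = -2 - 2t

x = 3 - 3t, y = -1 + 5t, z = -2 - 2t


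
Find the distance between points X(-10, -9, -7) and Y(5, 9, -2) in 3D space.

d = √[(x₂-x₁)² + (y₂-y₁)² + (z₂-z₁)²]
  = √[15² + 18² + 5²]
  = √[225 + 324 + 25]
  = √574
  ≈ 23.96

23.96


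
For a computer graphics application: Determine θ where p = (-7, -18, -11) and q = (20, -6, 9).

p·q = (-7)·20 + (-18)·(-6) + (-11)·9 = -140 + 108 - 99 = -131
|p| = √((-7)² + (-18)² + (-11)²) = √494 ≈ 22.23
|q| = √(20² + (-6)² + 9²) = √517 ≈ 22.74
cos θ = (p·q)/(|p||q|) = -131/(22.23·22.74) ≈ -0.2592
θ = arccos(-0.2592) ≈ 105°

105°


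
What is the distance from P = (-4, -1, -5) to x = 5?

distance = |a·x₀ + b·y₀ + c·z₀ - d| / √(a² + b² + c²)
  = |1·(-4) + 0·(-1) + 0·(-5) - 5| / √(1² + 0² + 0²)
  = |-4 + 0 + 0 - 5| / √(1 + 0 + 0)
  = |-9| / √1
  = 9 / 1
  ≈ 9

9


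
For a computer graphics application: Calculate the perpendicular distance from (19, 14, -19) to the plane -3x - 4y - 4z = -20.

distance = |a·x₀ + b·y₀ + c·z₀ - d| / √(a² + b² + c²)
  = |(-3)·19 + (-4)·14 + (-4)·(-19) - (-20)| / √((-3)² + (-4)² + (-4)²)
  = |-57 - 56 + 76 + 20| / √(9 + 16 + 16)
  = |-17| / √41
  = 17 / 6.403
  ≈ 2.655

2.655


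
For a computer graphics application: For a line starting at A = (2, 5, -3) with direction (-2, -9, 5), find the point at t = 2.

P(t) = A + t·d
  = (2 + (-2)·2, 5 + (-9)·2, -3 + 5·2)
  = (2 - 4, 5 - 18, -3 + 10)
  = (-2, -13, 7)

(-2, -13, 7)


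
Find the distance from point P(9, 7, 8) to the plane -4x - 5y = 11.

distance = |a·x₀ + b·y₀ + c·z₀ - d| / √(a² + b² + c²)
  = |(-4)·9 + (-5)·7 + 0·8 - 11| / √((-4)² + (-5)² + 0²)
  = |-36 - 35 + 0 - 11| / √(16 + 25 + 0)
  = |-82| / √41
  = 82 / 6.403
  ≈ 12.81

12.81


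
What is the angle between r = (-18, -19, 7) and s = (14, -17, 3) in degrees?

r·s = (-18)·14 + (-19)·(-17) + 7·3 = -252 + 323 + 21 = 92
|r| = √((-18)² + (-19)² + 7²) = √734 ≈ 27.09
|s| = √(14² + (-17)² + 3²) = √494 ≈ 22.23
cos θ = (r·s)/(|r||s|) = 92/(27.09·22.23) ≈ 0.1528
θ = arccos(0.1528) ≈ 81.21°

81.21°


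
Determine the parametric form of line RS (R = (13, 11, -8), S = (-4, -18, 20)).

Direction vector d = S - R = (-4 - 13, -18 - 11, 20 + 8) = (-17, -29, 28)
Parametric form r = R + t·d:
x = 13 - 17t, y = 11 - 29t, z = -8 + 28t

x = 13 - 17t, y = 11 - 29t, z = -8 + 28t


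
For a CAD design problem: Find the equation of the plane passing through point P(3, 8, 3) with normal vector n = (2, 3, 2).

The plane through P with normal n = (a, b, c) satisfies n·(r - P) = 0,
i.e. ax + by + cz = a·x₀ + b·y₀ + c·z₀.
d = 2·3 + 3·8 + 2·3
  = 6 + 24 + 6
  = 36
Equation: 2x + 3y + 2z = 36

2x + 3y + 2z = 36


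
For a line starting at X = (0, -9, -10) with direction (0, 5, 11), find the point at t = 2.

P(t) = X + t·d
  = (0 + 0·2, -9 + 5·2, -10 + 11·2)
  = (0 + 0, -9 + 10, -10 + 22)
  = (0, 1, 12)

(0, 1, 12)


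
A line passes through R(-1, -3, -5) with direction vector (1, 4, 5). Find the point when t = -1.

P(t) = R + t·d
  = (-1 + 1·(-1), -3 + 4·(-1), -5 + 5·(-1))
  = (-1 - 1, -3 - 4, -5 - 5)
  = (-2, -7, -10)

(-2, -7, -10)


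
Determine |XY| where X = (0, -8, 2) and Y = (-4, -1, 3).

d = √[(x₂-x₁)² + (y₂-y₁)² + (z₂-z₁)²]
  = √[(-4)² + 7² + 1²]
  = √[16 + 49 + 1]
  = √66
  ≈ 8.124

8.124


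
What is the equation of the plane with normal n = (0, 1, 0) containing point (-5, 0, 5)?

The plane through P with normal n = (a, b, c) satisfies n·(r - P) = 0,
i.e. ax + by + cz = a·x₀ + b·y₀ + c·z₀.
d = 0·(-5) + 1·0 + 0·5
  = 0 + 0 + 0
  = 0
Equation: y = 0

y = 0


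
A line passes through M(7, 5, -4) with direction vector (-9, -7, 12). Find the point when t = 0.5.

P(t) = M + t·d
  = (7 + (-9)·0.5, 5 + (-7)·0.5, -4 + 12·0.5)
  = (7 - 4.5, 5 - 3.5, -4 + 6)
  = (2.5, 1.5, 2)

(2.5, 1.5, 2)


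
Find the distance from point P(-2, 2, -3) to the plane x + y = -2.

distance = |a·x₀ + b·y₀ + c·z₀ - d| / √(a² + b² + c²)
  = |1·(-2) + 1·2 + 0·(-3) - (-2)| / √(1² + 1² + 0²)
  = |-2 + 2 + 0 + 2| / √(1 + 1 + 0)
  = |2| / √2
  = 2 / 1.414
  ≈ 1.414

1.414


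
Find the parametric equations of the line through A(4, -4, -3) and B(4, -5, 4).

Direction vector d = B - A = (4 - 4, -5 + 4, 4 + 3) = (0, -1, 7)
Parametric form r = A + t·d:
x = 4, y = -4 - t, z = -3 + 7t

x = 4, y = -4 - t, z = -3 + 7t


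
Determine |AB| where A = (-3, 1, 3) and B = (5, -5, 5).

d = √[(x₂-x₁)² + (y₂-y₁)² + (z₂-z₁)²]
  = √[8² + (-6)² + 2²]
  = √[64 + 36 + 4]
  = √104
  ≈ 10.2

10.2


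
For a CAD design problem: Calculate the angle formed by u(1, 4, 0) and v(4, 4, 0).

u·v = 1·4 + 4·4 + 0·0 = 4 + 16 + 0 = 20
|u| = √(1² + 4² + 0²) = √17 ≈ 4.123
|v| = √(4² + 4² + 0²) = √32 ≈ 5.657
cos θ = (u·v)/(|u||v|) = 20/(4.123·5.657) ≈ 0.8575
θ = arccos(0.8575) ≈ 30.96°

30.96°


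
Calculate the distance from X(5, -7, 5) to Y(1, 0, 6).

d = √[(x₂-x₁)² + (y₂-y₁)² + (z₂-z₁)²]
  = √[(-4)² + 7² + 1²]
  = √[16 + 49 + 1]
  = √66
  ≈ 8.124

8.124


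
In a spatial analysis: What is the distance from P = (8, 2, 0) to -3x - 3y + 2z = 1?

distance = |a·x₀ + b·y₀ + c·z₀ - d| / √(a² + b² + c²)
  = |(-3)·8 + (-3)·2 + 2·0 - 1| / √((-3)² + (-3)² + 2²)
  = |-24 - 6 + 0 - 1| / √(9 + 9 + 4)
  = |-31| / √22
  = 31 / 4.69
  ≈ 6.609

6.609


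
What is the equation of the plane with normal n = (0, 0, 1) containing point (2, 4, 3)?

The plane through P with normal n = (a, b, c) satisfies n·(r - P) = 0,
i.e. ax + by + cz = a·x₀ + b·y₀ + c·z₀.
d = 0·2 + 0·4 + 1·3
  = 0 + 0 + 3
  = 3
Equation: z = 3

z = 3


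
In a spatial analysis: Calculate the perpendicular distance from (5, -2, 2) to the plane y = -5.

distance = |a·x₀ + b·y₀ + c·z₀ - d| / √(a² + b² + c²)
  = |0·5 + 1·(-2) + 0·2 - (-5)| / √(0² + 1² + 0²)
  = |0 - 2 + 0 + 5| / √(0 + 1 + 0)
  = |3| / √1
  = 3 / 1
  ≈ 3

3


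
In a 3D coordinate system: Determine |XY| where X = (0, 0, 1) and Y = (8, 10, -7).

d = √[(x₂-x₁)² + (y₂-y₁)² + (z₂-z₁)²]
  = √[8² + 10² + (-8)²]
  = √[64 + 100 + 64]
  = √228
  ≈ 15.1

15.1


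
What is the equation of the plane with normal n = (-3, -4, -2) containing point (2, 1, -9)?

The plane through P with normal n = (a, b, c) satisfies n·(r - P) = 0,
i.e. ax + by + cz = a·x₀ + b·y₀ + c·z₀.
d = (-3)·2 + (-4)·1 + (-2)·(-9)
  = -6 - 4 + 18
  = 8
Equation: -3x - 4y - 2z = 8

-3x - 4y - 2z = 8


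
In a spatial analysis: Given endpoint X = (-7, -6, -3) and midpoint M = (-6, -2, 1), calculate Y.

Y = 2M - X
  = (2·(-6) - (-7), 2·(-2) - (-6), 2·1 - (-3))
  = (-12 + 7, -4 + 6, 2 + 3)
  = (-5, 2, 5)

(-5, 2, 5)


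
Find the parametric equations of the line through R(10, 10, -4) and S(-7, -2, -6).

Direction vector d = S - R = (-7 - 10, -2 - 10, -6 + 4) = (-17, -12, -2)
Parametric form r = R + t·d:
x = 10 - 17t, y = 10 - 12t, z = -4 - 2t

x = 10 - 17t, y = 10 - 12t, z = -4 - 2t


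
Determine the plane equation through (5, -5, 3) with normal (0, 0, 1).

The plane through P with normal n = (a, b, c) satisfies n·(r - P) = 0,
i.e. ax + by + cz = a·x₀ + b·y₀ + c·z₀.
d = 0·5 + 0·(-5) + 1·3
  = 0 + 0 + 3
  = 3
Equation: z = 3

z = 3


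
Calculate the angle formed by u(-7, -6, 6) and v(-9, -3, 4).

u·v = (-7)·(-9) + (-6)·(-3) + 6·4 = 63 + 18 + 24 = 105
|u| = √((-7)² + (-6)² + 6²) = √121 ≈ 11
|v| = √((-9)² + (-3)² + 4²) = √106 ≈ 10.3
cos θ = (u·v)/(|u||v|) = 105/(11·10.3) ≈ 0.9271
θ = arccos(0.9271) ≈ 22.01°

22.01°


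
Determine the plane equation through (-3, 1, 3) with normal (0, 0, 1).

The plane through P with normal n = (a, b, c) satisfies n·(r - P) = 0,
i.e. ax + by + cz = a·x₀ + b·y₀ + c·z₀.
d = 0·(-3) + 0·1 + 1·3
  = 0 + 0 + 3
  = 3
Equation: z = 3

z = 3


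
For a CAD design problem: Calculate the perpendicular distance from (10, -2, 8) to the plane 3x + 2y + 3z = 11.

distance = |a·x₀ + b·y₀ + c·z₀ - d| / √(a² + b² + c²)
  = |3·10 + 2·(-2) + 3·8 - 11| / √(3² + 2² + 3²)
  = |30 - 4 + 24 - 11| / √(9 + 4 + 9)
  = |39| / √22
  = 39 / 4.69
  ≈ 8.315

8.315


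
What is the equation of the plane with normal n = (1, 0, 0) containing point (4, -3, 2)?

The plane through P with normal n = (a, b, c) satisfies n·(r - P) = 0,
i.e. ax + by + cz = a·x₀ + b·y₀ + c·z₀.
d = 1·4 + 0·(-3) + 0·2
  = 4 + 0 + 0
  = 4
Equation: x = 4

x = 4


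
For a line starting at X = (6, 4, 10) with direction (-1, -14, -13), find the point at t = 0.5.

P(t) = X + t·d
  = (6 + (-1)·0.5, 4 + (-14)·0.5, 10 + (-13)·0.5)
  = (6 - 0.5, 4 - 7, 10 - 6.5)
  = (5.5, -3, 3.5)

(5.5, -3, 3.5)


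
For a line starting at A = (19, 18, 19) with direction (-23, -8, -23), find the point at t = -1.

P(t) = A + t·d
  = (19 + (-23)·(-1), 18 + (-8)·(-1), 19 + (-23)·(-1))
  = (19 + 23, 18 + 8, 19 + 23)
  = (42, 26, 42)

(42, 26, 42)


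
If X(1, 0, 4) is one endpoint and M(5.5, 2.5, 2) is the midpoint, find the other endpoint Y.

Y = 2M - X
  = (2·5.5 - 1, 2·2.5 - 0, 2·2 - 4)
  = (11 - 1, 5 + 0, 4 - 4)
  = (10, 5, 0)

(10, 5, 0)


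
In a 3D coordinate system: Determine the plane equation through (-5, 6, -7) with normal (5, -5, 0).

The plane through P with normal n = (a, b, c) satisfies n·(r - P) = 0,
i.e. ax + by + cz = a·x₀ + b·y₀ + c·z₀.
d = 5·(-5) + (-5)·6 + 0·(-7)
  = -25 - 30 + 0
  = -55
Equation: 5x - 5y = -55

5x - 5y = -55


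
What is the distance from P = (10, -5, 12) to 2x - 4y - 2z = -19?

distance = |a·x₀ + b·y₀ + c·z₀ - d| / √(a² + b² + c²)
  = |2·10 + (-4)·(-5) + (-2)·12 - (-19)| / √(2² + (-4)² + (-2)²)
  = |20 + 20 - 24 + 19| / √(4 + 16 + 4)
  = |35| / √24
  = 35 / 4.899
  ≈ 7.144

7.144


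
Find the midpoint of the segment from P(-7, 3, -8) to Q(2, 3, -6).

M = ((x₁+x₂)/2, (y₁+y₂)/2, (z₁+z₂)/2)
  = ((-7 + 2)/2, (3 + 3)/2, (-8 - 6)/2)
  = (-5/2, 6/2, -14/2)
  = (-2.5, 3, -7)

(-2.5, 3, -7)


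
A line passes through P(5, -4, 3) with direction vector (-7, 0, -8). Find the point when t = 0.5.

P(t) = P + t·d
  = (5 + (-7)·0.5, -4 + 0·0.5, 3 + (-8)·0.5)
  = (5 - 3.5, -4 + 0, 3 - 4)
  = (1.5, -4, -1)

(1.5, -4, -1)


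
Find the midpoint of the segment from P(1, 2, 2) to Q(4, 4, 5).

M = ((x₁+x₂)/2, (y₁+y₂)/2, (z₁+z₂)/2)
  = ((1 + 4)/2, (2 + 4)/2, (2 + 5)/2)
  = (5/2, 6/2, 7/2)
  = (2.5, 3, 3.5)

(2.5, 3, 3.5)


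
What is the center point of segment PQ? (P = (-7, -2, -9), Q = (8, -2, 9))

M = ((x₁+x₂)/2, (y₁+y₂)/2, (z₁+z₂)/2)
  = ((-7 + 8)/2, (-2 - 2)/2, (-9 + 9)/2)
  = (1/2, -4/2, 0/2)
  = (0.5, -2, 0)

(0.5, -2, 0)


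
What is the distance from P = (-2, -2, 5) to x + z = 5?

distance = |a·x₀ + b·y₀ + c·z₀ - d| / √(a² + b² + c²)
  = |1·(-2) + 0·(-2) + 1·5 - 5| / √(1² + 0² + 1²)
  = |-2 + 0 + 5 - 5| / √(1 + 0 + 1)
  = |-2| / √2
  = 2 / 1.414
  ≈ 1.414

1.414


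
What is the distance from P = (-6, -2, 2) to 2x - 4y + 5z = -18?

distance = |a·x₀ + b·y₀ + c·z₀ - d| / √(a² + b² + c²)
  = |2·(-6) + (-4)·(-2) + 5·2 - (-18)| / √(2² + (-4)² + 5²)
  = |-12 + 8 + 10 + 18| / √(4 + 16 + 25)
  = |24| / √45
  = 24 / 6.708
  ≈ 3.578

3.578


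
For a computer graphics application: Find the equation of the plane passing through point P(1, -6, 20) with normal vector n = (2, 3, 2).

The plane through P with normal n = (a, b, c) satisfies n·(r - P) = 0,
i.e. ax + by + cz = a·x₀ + b·y₀ + c·z₀.
d = 2·1 + 3·(-6) + 2·20
  = 2 - 18 + 40
  = 24
Equation: 2x + 3y + 2z = 24

2x + 3y + 2z = 24


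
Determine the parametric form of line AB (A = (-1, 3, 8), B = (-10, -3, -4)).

Direction vector d = B - A = (-10 + 1, -3 - 3, -4 - 8) = (-9, -6, -12)
Parametric form r = A + t·d:
x = -1 - 9t, y = 3 - 6t, z = 8 - 12t

x = -1 - 9t, y = 3 - 6t, z = 8 - 12t


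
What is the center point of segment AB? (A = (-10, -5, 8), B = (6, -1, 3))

M = ((x₁+x₂)/2, (y₁+y₂)/2, (z₁+z₂)/2)
  = ((-10 + 6)/2, (-5 - 1)/2, (8 + 3)/2)
  = (-4/2, -6/2, 11/2)
  = (-2, -3, 5.5)

(-2, -3, 5.5)


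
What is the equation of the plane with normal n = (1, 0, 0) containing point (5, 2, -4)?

The plane through P with normal n = (a, b, c) satisfies n·(r - P) = 0,
i.e. ax + by + cz = a·x₀ + b·y₀ + c·z₀.
d = 1·5 + 0·2 + 0·(-4)
  = 5 + 0 + 0
  = 5
Equation: x = 5

x = 5


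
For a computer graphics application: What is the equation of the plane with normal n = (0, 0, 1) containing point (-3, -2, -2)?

The plane through P with normal n = (a, b, c) satisfies n·(r - P) = 0,
i.e. ax + by + cz = a·x₀ + b·y₀ + c·z₀.
d = 0·(-3) + 0·(-2) + 1·(-2)
  = 0 + 0 - 2
  = -2
Equation: z = -2

z = -2


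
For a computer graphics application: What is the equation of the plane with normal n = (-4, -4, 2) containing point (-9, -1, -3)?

The plane through P with normal n = (a, b, c) satisfies n·(r - P) = 0,
i.e. ax + by + cz = a·x₀ + b·y₀ + c·z₀.
d = (-4)·(-9) + (-4)·(-1) + 2·(-3)
  = 36 + 4 - 6
  = 34
Equation: -4x - 4y + 2z = 34

-4x - 4y + 2z = 34


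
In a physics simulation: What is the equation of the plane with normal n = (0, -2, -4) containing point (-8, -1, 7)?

The plane through P with normal n = (a, b, c) satisfies n·(r - P) = 0,
i.e. ax + by + cz = a·x₀ + b·y₀ + c·z₀.
d = 0·(-8) + (-2)·(-1) + (-4)·7
  = 0 + 2 - 28
  = -26
Equation: -2y - 4z = -26

-2y - 4z = -26


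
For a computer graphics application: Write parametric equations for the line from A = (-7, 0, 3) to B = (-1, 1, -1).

Direction vector d = B - A = (-1 + 7, 1 + 0, -1 - 3) = (6, 1, -4)
Parametric form r = A + t·d:
x = -7 + 6t, y = 0 + t, z = 3 - 4t

x = -7 + 6t, y = 0 + t, z = 3 - 4t


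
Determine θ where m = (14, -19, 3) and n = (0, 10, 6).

m·n = 14·0 + (-19)·10 + 3·6 = 0 - 190 + 18 = -172
|m| = √(14² + (-19)² + 3²) = √566 ≈ 23.79
|n| = √(0² + 10² + 6²) = √136 ≈ 11.66
cos θ = (m·n)/(|m||n|) = -172/(23.79·11.66) ≈ -0.6199
θ = arccos(-0.6199) ≈ 128.3°

128.3°


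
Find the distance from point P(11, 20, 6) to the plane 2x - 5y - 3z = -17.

distance = |a·x₀ + b·y₀ + c·z₀ - d| / √(a² + b² + c²)
  = |2·11 + (-5)·20 + (-3)·6 - (-17)| / √(2² + (-5)² + (-3)²)
  = |22 - 100 - 18 + 17| / √(4 + 25 + 9)
  = |-79| / √38
  = 79 / 6.164
  ≈ 12.82

12.82


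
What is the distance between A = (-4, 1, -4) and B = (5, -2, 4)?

d = √[(x₂-x₁)² + (y₂-y₁)² + (z₂-z₁)²]
  = √[9² + (-3)² + 8²]
  = √[81 + 9 + 64]
  = √154
  ≈ 12.41

12.41


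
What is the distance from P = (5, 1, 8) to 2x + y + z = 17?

distance = |a·x₀ + b·y₀ + c·z₀ - d| / √(a² + b² + c²)
  = |2·5 + 1·1 + 1·8 - 17| / √(2² + 1² + 1²)
  = |10 + 1 + 8 - 17| / √(4 + 1 + 1)
  = |2| / √6
  = 2 / 2.449
  ≈ 0.8165

0.8165


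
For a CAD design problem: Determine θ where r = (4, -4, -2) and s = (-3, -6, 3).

r·s = 4·(-3) + (-4)·(-6) + (-2)·3 = -12 + 24 - 6 = 6
|r| = √(4² + (-4)² + (-2)²) = √36 ≈ 6
|s| = √((-3)² + (-6)² + 3²) = √54 ≈ 7.348
cos θ = (r·s)/(|r||s|) = 6/(6·7.348) ≈ 0.1361
θ = arccos(0.1361) ≈ 82.18°

82.18°


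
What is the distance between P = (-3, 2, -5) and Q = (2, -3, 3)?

d = √[(x₂-x₁)² + (y₂-y₁)² + (z₂-z₁)²]
  = √[5² + (-5)² + 8²]
  = √[25 + 25 + 64]
  = √114
  ≈ 10.68

10.68


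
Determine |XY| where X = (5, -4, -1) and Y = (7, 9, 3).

d = √[(x₂-x₁)² + (y₂-y₁)² + (z₂-z₁)²]
  = √[2² + 13² + 4²]
  = √[4 + 169 + 16]
  = √189
  ≈ 13.75

13.75


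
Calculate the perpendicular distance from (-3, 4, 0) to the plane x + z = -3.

distance = |a·x₀ + b·y₀ + c·z₀ - d| / √(a² + b² + c²)
  = |1·(-3) + 0·4 + 1·0 - (-3)| / √(1² + 0² + 1²)
  = |-3 + 0 + 0 + 3| / √(1 + 0 + 1)
  = |0| / √2
  = 0 / 1.414
  ≈ 0

0


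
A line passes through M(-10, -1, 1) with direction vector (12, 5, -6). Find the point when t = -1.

P(t) = M + t·d
  = (-10 + 12·(-1), -1 + 5·(-1), 1 + (-6)·(-1))
  = (-10 - 12, -1 - 5, 1 + 6)
  = (-22, -6, 7)

(-22, -6, 7)


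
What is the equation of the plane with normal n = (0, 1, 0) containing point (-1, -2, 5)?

The plane through P with normal n = (a, b, c) satisfies n·(r - P) = 0,
i.e. ax + by + cz = a·x₀ + b·y₀ + c·z₀.
d = 0·(-1) + 1·(-2) + 0·5
  = 0 - 2 + 0
  = -2
Equation: y = -2

y = -2


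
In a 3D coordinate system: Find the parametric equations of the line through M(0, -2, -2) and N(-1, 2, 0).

Direction vector d = N - M = (-1 + 0, 2 + 2, 0 + 2) = (-1, 4, 2)
Parametric form r = M + t·d:
x = 0 - t, y = -2 + 4t, z = -2 + 2t

x = 0 - t, y = -2 + 4t, z = -2 + 2t


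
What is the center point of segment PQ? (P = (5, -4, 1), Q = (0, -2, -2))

M = ((x₁+x₂)/2, (y₁+y₂)/2, (z₁+z₂)/2)
  = ((5 + 0)/2, (-4 - 2)/2, (1 - 2)/2)
  = (5/2, -6/2, -1/2)
  = (2.5, -3, -0.5)

(2.5, -3, -0.5)


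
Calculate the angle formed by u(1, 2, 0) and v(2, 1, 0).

u·v = 1·2 + 2·1 + 0·0 = 2 + 2 + 0 = 4
|u| = √(1² + 2² + 0²) = √5 ≈ 2.236
|v| = √(2² + 1² + 0²) = √5 ≈ 2.236
cos θ = (u·v)/(|u||v|) = 4/(2.236·2.236) ≈ 0.8
θ = arccos(0.8) ≈ 36.87°

36.87°


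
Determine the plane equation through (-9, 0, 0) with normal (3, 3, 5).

The plane through P with normal n = (a, b, c) satisfies n·(r - P) = 0,
i.e. ax + by + cz = a·x₀ + b·y₀ + c·z₀.
d = 3·(-9) + 3·0 + 5·0
  = -27 + 0 + 0
  = -27
Equation: 3x + 3y + 5z = -27

3x + 3y + 5z = -27


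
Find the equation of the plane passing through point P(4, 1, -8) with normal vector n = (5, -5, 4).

The plane through P with normal n = (a, b, c) satisfies n·(r - P) = 0,
i.e. ax + by + cz = a·x₀ + b·y₀ + c·z₀.
d = 5·4 + (-5)·1 + 4·(-8)
  = 20 - 5 - 32
  = -17
Equation: 5x - 5y + 4z = -17

5x - 5y + 4z = -17


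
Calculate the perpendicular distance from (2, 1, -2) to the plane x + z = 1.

distance = |a·x₀ + b·y₀ + c·z₀ - d| / √(a² + b² + c²)
  = |1·2 + 0·1 + 1·(-2) - 1| / √(1² + 0² + 1²)
  = |2 + 0 - 2 - 1| / √(1 + 0 + 1)
  = |-1| / √2
  = 1 / 1.414
  ≈ 0.7071

0.7071


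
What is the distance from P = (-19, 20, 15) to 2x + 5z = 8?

distance = |a·x₀ + b·y₀ + c·z₀ - d| / √(a² + b² + c²)
  = |2·(-19) + 0·20 + 5·15 - 8| / √(2² + 0² + 5²)
  = |-38 + 0 + 75 - 8| / √(4 + 0 + 25)
  = |29| / √29
  = 29 / 5.385
  ≈ 5.385

5.385


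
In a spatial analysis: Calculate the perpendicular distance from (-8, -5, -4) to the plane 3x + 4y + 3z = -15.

distance = |a·x₀ + b·y₀ + c·z₀ - d| / √(a² + b² + c²)
  = |3·(-8) + 4·(-5) + 3·(-4) - (-15)| / √(3² + 4² + 3²)
  = |-24 - 20 - 12 + 15| / √(9 + 16 + 9)
  = |-41| / √34
  = 41 / 5.831
  ≈ 7.031

7.031


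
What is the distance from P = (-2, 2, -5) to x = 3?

distance = |a·x₀ + b·y₀ + c·z₀ - d| / √(a² + b² + c²)
  = |1·(-2) + 0·2 + 0·(-5) - 3| / √(1² + 0² + 0²)
  = |-2 + 0 + 0 - 3| / √(1 + 0 + 0)
  = |-5| / √1
  = 5 / 1
  ≈ 5

5


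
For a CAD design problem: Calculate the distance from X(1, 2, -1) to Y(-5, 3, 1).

d = √[(x₂-x₁)² + (y₂-y₁)² + (z₂-z₁)²]
  = √[(-6)² + 1² + 2²]
  = √[36 + 1 + 4]
  = √41
  ≈ 6.403

6.403


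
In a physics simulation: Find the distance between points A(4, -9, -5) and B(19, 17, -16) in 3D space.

d = √[(x₂-x₁)² + (y₂-y₁)² + (z₂-z₁)²]
  = √[15² + 26² + (-11)²]
  = √[225 + 676 + 121]
  = √1022
  ≈ 31.97

31.97


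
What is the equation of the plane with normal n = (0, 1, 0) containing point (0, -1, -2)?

The plane through P with normal n = (a, b, c) satisfies n·(r - P) = 0,
i.e. ax + by + cz = a·x₀ + b·y₀ + c·z₀.
d = 0·0 + 1·(-1) + 0·(-2)
  = 0 - 1 + 0
  = -1
Equation: y = -1

y = -1


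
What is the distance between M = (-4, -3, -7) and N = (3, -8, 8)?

d = √[(x₂-x₁)² + (y₂-y₁)² + (z₂-z₁)²]
  = √[7² + (-5)² + 15²]
  = √[49 + 25 + 225]
  = √299
  ≈ 17.29

17.29


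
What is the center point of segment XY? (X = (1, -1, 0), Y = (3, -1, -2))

M = ((x₁+x₂)/2, (y₁+y₂)/2, (z₁+z₂)/2)
  = ((1 + 3)/2, (-1 - 1)/2, (0 - 2)/2)
  = (4/2, -2/2, -2/2)
  = (2, -1, -1)

(2, -1, -1)


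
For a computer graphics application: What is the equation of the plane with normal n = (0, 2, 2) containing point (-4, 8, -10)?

The plane through P with normal n = (a, b, c) satisfies n·(r - P) = 0,
i.e. ax + by + cz = a·x₀ + b·y₀ + c·z₀.
d = 0·(-4) + 2·8 + 2·(-10)
  = 0 + 16 - 20
  = -4
Equation: 2y + 2z = -4

2y + 2z = -4


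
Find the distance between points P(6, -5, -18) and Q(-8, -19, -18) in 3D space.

d = √[(x₂-x₁)² + (y₂-y₁)² + (z₂-z₁)²]
  = √[(-14)² + (-14)² + 0²]
  = √[196 + 196 + 0]
  = √392
  ≈ 19.8

19.8


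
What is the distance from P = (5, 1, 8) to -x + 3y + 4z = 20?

distance = |a·x₀ + b·y₀ + c·z₀ - d| / √(a² + b² + c²)
  = |(-1)·5 + 3·1 + 4·8 - 20| / √((-1)² + 3² + 4²)
  = |-5 + 3 + 32 - 20| / √(1 + 9 + 16)
  = |10| / √26
  = 10 / 5.099
  ≈ 1.961

1.961


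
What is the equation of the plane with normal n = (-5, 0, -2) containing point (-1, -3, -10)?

The plane through P with normal n = (a, b, c) satisfies n·(r - P) = 0,
i.e. ax + by + cz = a·x₀ + b·y₀ + c·z₀.
d = (-5)·(-1) + 0·(-3) + (-2)·(-10)
  = 5 + 0 + 20
  = 25
Equation: -5x - 2z = 25

-5x - 2z = 25


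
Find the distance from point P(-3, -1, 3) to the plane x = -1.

distance = |a·x₀ + b·y₀ + c·z₀ - d| / √(a² + b² + c²)
  = |1·(-3) + 0·(-1) + 0·3 - (-1)| / √(1² + 0² + 0²)
  = |-3 + 0 + 0 + 1| / √(1 + 0 + 0)
  = |-2| / √1
  = 2 / 1
  ≈ 2

2


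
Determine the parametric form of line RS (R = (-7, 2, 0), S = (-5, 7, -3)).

Direction vector d = S - R = (-5 + 7, 7 - 2, -3 + 0) = (2, 5, -3)
Parametric form r = R + t·d:
x = -7 + 2t, y = 2 + 5t, z = 0 - 3t

x = -7 + 2t, y = 2 + 5t, z = 0 - 3t


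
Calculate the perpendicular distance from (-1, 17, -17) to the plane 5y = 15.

distance = |a·x₀ + b·y₀ + c·z₀ - d| / √(a² + b² + c²)
  = |0·(-1) + 5·17 + 0·(-17) - 15| / √(0² + 5² + 0²)
  = |0 + 85 + 0 - 15| / √(0 + 25 + 0)
  = |70| / √25
  = 70 / 5
  ≈ 14

14


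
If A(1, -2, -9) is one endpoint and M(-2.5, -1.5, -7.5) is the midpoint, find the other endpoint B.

B = 2M - A
  = (2·(-2.5) - 1, 2·(-1.5) - (-2), 2·(-7.5) - (-9))
  = (-5 - 1, -3 + 2, -15 + 9)
  = (-6, -1, -6)

(-6, -1, -6)


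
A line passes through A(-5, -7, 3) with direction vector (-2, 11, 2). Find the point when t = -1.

P(t) = A + t·d
  = (-5 + (-2)·(-1), -7 + 11·(-1), 3 + 2·(-1))
  = (-5 + 2, -7 - 11, 3 - 2)
  = (-3, -18, 1)

(-3, -18, 1)


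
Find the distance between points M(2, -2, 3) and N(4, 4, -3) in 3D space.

d = √[(x₂-x₁)² + (y₂-y₁)² + (z₂-z₁)²]
  = √[2² + 6² + (-6)²]
  = √[4 + 36 + 36]
  = √76
  ≈ 8.718

8.718


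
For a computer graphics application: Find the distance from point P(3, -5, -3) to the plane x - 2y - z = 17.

distance = |a·x₀ + b·y₀ + c·z₀ - d| / √(a² + b² + c²)
  = |1·3 + (-2)·(-5) + (-1)·(-3) - 17| / √(1² + (-2)² + (-1)²)
  = |3 + 10 + 3 - 17| / √(1 + 4 + 1)
  = |-1| / √6
  = 1 / 2.449
  ≈ 0.4082

0.4082


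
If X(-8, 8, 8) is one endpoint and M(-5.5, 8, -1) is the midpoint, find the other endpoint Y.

Y = 2M - X
  = (2·(-5.5) - (-8), 2·8 - 8, 2·(-1) - 8)
  = (-11 + 8, 16 - 8, -2 - 8)
  = (-3, 8, -10)

(-3, 8, -10)


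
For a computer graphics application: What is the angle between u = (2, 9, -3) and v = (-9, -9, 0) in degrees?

u·v = 2·(-9) + 9·(-9) + (-3)·0 = -18 - 81 + 0 = -99
|u| = √(2² + 9² + (-3)²) = √94 ≈ 9.695
|v| = √((-9)² + (-9)² + 0²) = √162 ≈ 12.73
cos θ = (u·v)/(|u||v|) = -99/(9.695·12.73) ≈ -0.8023
θ = arccos(-0.8023) ≈ 143.3°

143.3°


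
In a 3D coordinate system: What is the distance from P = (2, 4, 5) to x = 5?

distance = |a·x₀ + b·y₀ + c·z₀ - d| / √(a² + b² + c²)
  = |1·2 + 0·4 + 0·5 - 5| / √(1² + 0² + 0²)
  = |2 + 0 + 0 - 5| / √(1 + 0 + 0)
  = |-3| / √1
  = 3 / 1
  ≈ 3

3


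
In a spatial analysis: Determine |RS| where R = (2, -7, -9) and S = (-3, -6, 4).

d = √[(x₂-x₁)² + (y₂-y₁)² + (z₂-z₁)²]
  = √[(-5)² + 1² + 13²]
  = √[25 + 1 + 169]
  = √195
  ≈ 13.96

13.96


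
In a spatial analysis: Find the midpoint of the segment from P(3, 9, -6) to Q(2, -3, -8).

M = ((x₁+x₂)/2, (y₁+y₂)/2, (z₁+z₂)/2)
  = ((3 + 2)/2, (9 - 3)/2, (-6 - 8)/2)
  = (5/2, 6/2, -14/2)
  = (2.5, 3, -7)

(2.5, 3, -7)


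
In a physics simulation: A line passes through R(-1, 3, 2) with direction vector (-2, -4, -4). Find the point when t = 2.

P(t) = R + t·d
  = (-1 + (-2)·2, 3 + (-4)·2, 2 + (-4)·2)
  = (-1 - 4, 3 - 8, 2 - 8)
  = (-5, -5, -6)

(-5, -5, -6)


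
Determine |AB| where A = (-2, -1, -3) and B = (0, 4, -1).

d = √[(x₂-x₁)² + (y₂-y₁)² + (z₂-z₁)²]
  = √[2² + 5² + 2²]
  = √[4 + 25 + 4]
  = √33
  ≈ 5.745

5.745


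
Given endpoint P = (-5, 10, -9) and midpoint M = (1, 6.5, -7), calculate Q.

Q = 2M - P
  = (2·1 - (-5), 2·6.5 - 10, 2·(-7) - (-9))
  = (2 + 5, 13 - 10, -14 + 9)
  = (7, 3, -5)

(7, 3, -5)


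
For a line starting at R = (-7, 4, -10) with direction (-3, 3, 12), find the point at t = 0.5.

P(t) = R + t·d
  = (-7 + (-3)·0.5, 4 + 3·0.5, -10 + 12·0.5)
  = (-7 - 1.5, 4 + 1.5, -10 + 6)
  = (-8.5, 5.5, -4)

(-8.5, 5.5, -4)


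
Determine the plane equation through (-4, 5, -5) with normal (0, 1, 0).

The plane through P with normal n = (a, b, c) satisfies n·(r - P) = 0,
i.e. ax + by + cz = a·x₀ + b·y₀ + c·z₀.
d = 0·(-4) + 1·5 + 0·(-5)
  = 0 + 5 + 0
  = 5
Equation: y = 5

y = 5


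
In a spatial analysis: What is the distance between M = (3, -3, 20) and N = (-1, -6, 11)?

d = √[(x₂-x₁)² + (y₂-y₁)² + (z₂-z₁)²]
  = √[(-4)² + (-3)² + (-9)²]
  = √[16 + 9 + 81]
  = √106
  ≈ 10.3

10.3


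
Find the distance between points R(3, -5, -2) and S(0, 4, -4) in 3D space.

d = √[(x₂-x₁)² + (y₂-y₁)² + (z₂-z₁)²]
  = √[(-3)² + 9² + (-2)²]
  = √[9 + 81 + 4]
  = √94
  ≈ 9.695

9.695


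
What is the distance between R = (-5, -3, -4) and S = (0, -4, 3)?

d = √[(x₂-x₁)² + (y₂-y₁)² + (z₂-z₁)²]
  = √[5² + (-1)² + 7²]
  = √[25 + 1 + 49]
  = √75
  ≈ 8.66

8.66


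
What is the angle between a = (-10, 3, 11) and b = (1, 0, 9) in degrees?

a·b = (-10)·1 + 3·0 + 11·9 = -10 + 0 + 99 = 89
|a| = √((-10)² + 3² + 11²) = √230 ≈ 15.17
|b| = √(1² + 0² + 9²) = √82 ≈ 9.055
cos θ = (a·b)/(|a||b|) = 89/(15.17·9.055) ≈ 0.6481
θ = arccos(0.6481) ≈ 49.6°

49.6°


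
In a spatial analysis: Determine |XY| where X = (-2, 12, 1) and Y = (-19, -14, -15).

d = √[(x₂-x₁)² + (y₂-y₁)² + (z₂-z₁)²]
  = √[(-17)² + (-26)² + (-16)²]
  = √[289 + 676 + 256]
  = √1221
  ≈ 34.94

34.94


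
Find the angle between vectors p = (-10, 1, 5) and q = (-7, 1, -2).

p·q = (-10)·(-7) + 1·1 + 5·(-2) = 70 + 1 - 10 = 61
|p| = √((-10)² + 1² + 5²) = √126 ≈ 11.22
|q| = √((-7)² + 1² + (-2)²) = √54 ≈ 7.348
cos θ = (p·q)/(|p||q|) = 61/(11.22·7.348) ≈ 0.7395
θ = arccos(0.7395) ≈ 42.31°

42.31°


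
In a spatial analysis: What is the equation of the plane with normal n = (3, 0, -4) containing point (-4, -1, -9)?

The plane through P with normal n = (a, b, c) satisfies n·(r - P) = 0,
i.e. ax + by + cz = a·x₀ + b·y₀ + c·z₀.
d = 3·(-4) + 0·(-1) + (-4)·(-9)
  = -12 + 0 + 36
  = 24
Equation: 3x - 4z = 24

3x - 4z = 24


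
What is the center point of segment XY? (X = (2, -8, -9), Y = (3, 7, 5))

M = ((x₁+x₂)/2, (y₁+y₂)/2, (z₁+z₂)/2)
  = ((2 + 3)/2, (-8 + 7)/2, (-9 + 5)/2)
  = (5/2, -1/2, -4/2)
  = (2.5, -0.5, -2)

(2.5, -0.5, -2)


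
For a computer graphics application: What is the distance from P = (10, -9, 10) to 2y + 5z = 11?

distance = |a·x₀ + b·y₀ + c·z₀ - d| / √(a² + b² + c²)
  = |0·10 + 2·(-9) + 5·10 - 11| / √(0² + 2² + 5²)
  = |0 - 18 + 50 - 11| / √(0 + 4 + 25)
  = |21| / √29
  = 21 / 5.385
  ≈ 3.9

3.9


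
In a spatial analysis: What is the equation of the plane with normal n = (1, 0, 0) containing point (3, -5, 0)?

The plane through P with normal n = (a, b, c) satisfies n·(r - P) = 0,
i.e. ax + by + cz = a·x₀ + b·y₀ + c·z₀.
d = 1·3 + 0·(-5) + 0·0
  = 3 + 0 + 0
  = 3
Equation: x = 3

x = 3


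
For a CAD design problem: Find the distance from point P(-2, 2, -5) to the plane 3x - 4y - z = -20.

distance = |a·x₀ + b·y₀ + c·z₀ - d| / √(a² + b² + c²)
  = |3·(-2) + (-4)·2 + (-1)·(-5) - (-20)| / √(3² + (-4)² + (-1)²)
  = |-6 - 8 + 5 + 20| / √(9 + 16 + 1)
  = |11| / √26
  = 11 / 5.099
  ≈ 2.157

2.157


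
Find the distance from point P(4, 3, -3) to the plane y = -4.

distance = |a·x₀ + b·y₀ + c·z₀ - d| / √(a² + b² + c²)
  = |0·4 + 1·3 + 0·(-3) - (-4)| / √(0² + 1² + 0²)
  = |0 + 3 + 0 + 4| / √(0 + 1 + 0)
  = |7| / √1
  = 7 / 1
  ≈ 7

7


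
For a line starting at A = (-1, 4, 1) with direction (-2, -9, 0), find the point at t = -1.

P(t) = A + t·d
  = (-1 + (-2)·(-1), 4 + (-9)·(-1), 1 + 0·(-1))
  = (-1 + 2, 4 + 9, 1 + 0)
  = (1, 13, 1)

(1, 13, 1)


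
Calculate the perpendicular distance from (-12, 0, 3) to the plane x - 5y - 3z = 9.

distance = |a·x₀ + b·y₀ + c·z₀ - d| / √(a² + b² + c²)
  = |1·(-12) + (-5)·0 + (-3)·3 - 9| / √(1² + (-5)² + (-3)²)
  = |-12 + 0 - 9 - 9| / √(1 + 25 + 9)
  = |-30| / √35
  = 30 / 5.916
  ≈ 5.071

5.071


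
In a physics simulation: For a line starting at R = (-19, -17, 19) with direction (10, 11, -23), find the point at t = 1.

P(t) = R + t·d
  = (-19 + 10·1, -17 + 11·1, 19 + (-23)·1)
  = (-19 + 10, -17 + 11, 19 - 23)
  = (-9, -6, -4)

(-9, -6, -4)


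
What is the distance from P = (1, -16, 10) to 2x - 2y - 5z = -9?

distance = |a·x₀ + b·y₀ + c·z₀ - d| / √(a² + b² + c²)
  = |2·1 + (-2)·(-16) + (-5)·10 - (-9)| / √(2² + (-2)² + (-5)²)
  = |2 + 32 - 50 + 9| / √(4 + 4 + 25)
  = |-7| / √33
  = 7 / 5.745
  ≈ 1.219

1.219


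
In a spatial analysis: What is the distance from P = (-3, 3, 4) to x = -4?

distance = |a·x₀ + b·y₀ + c·z₀ - d| / √(a² + b² + c²)
  = |1·(-3) + 0·3 + 0·4 - (-4)| / √(1² + 0² + 0²)
  = |-3 + 0 + 0 + 4| / √(1 + 0 + 0)
  = |1| / √1
  = 1 / 1
  ≈ 1

1


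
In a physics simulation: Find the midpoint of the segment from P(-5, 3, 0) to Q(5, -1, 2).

M = ((x₁+x₂)/2, (y₁+y₂)/2, (z₁+z₂)/2)
  = ((-5 + 5)/2, (3 - 1)/2, (0 + 2)/2)
  = (0/2, 2/2, 2/2)
  = (0, 1, 1)

(0, 1, 1)


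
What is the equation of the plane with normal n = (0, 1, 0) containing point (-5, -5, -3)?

The plane through P with normal n = (a, b, c) satisfies n·(r - P) = 0,
i.e. ax + by + cz = a·x₀ + b·y₀ + c·z₀.
d = 0·(-5) + 1·(-5) + 0·(-3)
  = 0 - 5 + 0
  = -5
Equation: y = -5

y = -5


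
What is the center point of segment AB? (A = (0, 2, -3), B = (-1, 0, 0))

M = ((x₁+x₂)/2, (y₁+y₂)/2, (z₁+z₂)/2)
  = ((0 - 1)/2, (2 + 0)/2, (-3 + 0)/2)
  = (-1/2, 2/2, -3/2)
  = (-0.5, 1, -1.5)

(-0.5, 1, -1.5)


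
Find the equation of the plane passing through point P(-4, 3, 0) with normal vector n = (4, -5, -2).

The plane through P with normal n = (a, b, c) satisfies n·(r - P) = 0,
i.e. ax + by + cz = a·x₀ + b·y₀ + c·z₀.
d = 4·(-4) + (-5)·3 + (-2)·0
  = -16 - 15 + 0
  = -31
Equation: 4x - 5y - 2z = -31

4x - 5y - 2z = -31


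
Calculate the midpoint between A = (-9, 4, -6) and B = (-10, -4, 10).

M = ((x₁+x₂)/2, (y₁+y₂)/2, (z₁+z₂)/2)
  = ((-9 - 10)/2, (4 - 4)/2, (-6 + 10)/2)
  = (-19/2, 0/2, 4/2)
  = (-9.5, 0, 2)

(-9.5, 0, 2)


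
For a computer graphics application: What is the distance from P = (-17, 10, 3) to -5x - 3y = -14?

distance = |a·x₀ + b·y₀ + c·z₀ - d| / √(a² + b² + c²)
  = |(-5)·(-17) + (-3)·10 + 0·3 - (-14)| / √((-5)² + (-3)² + 0²)
  = |85 - 30 + 0 + 14| / √(25 + 9 + 0)
  = |69| / √34
  = 69 / 5.831
  ≈ 11.83

11.83


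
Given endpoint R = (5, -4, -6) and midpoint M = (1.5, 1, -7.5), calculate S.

S = 2M - R
  = (2·1.5 - 5, 2·1 - (-4), 2·(-7.5) - (-6))
  = (3 - 5, 2 + 4, -15 + 6)
  = (-2, 6, -9)

(-2, 6, -9)


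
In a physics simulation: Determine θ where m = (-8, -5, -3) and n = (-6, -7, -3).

m·n = (-8)·(-6) + (-5)·(-7) + (-3)·(-3) = 48 + 35 + 9 = 92
|m| = √((-8)² + (-5)² + (-3)²) = √98 ≈ 9.899
|n| = √((-6)² + (-7)² + (-3)²) = √94 ≈ 9.695
cos θ = (m·n)/(|m||n|) = 92/(9.899·9.695) ≈ 0.9585
θ = arccos(0.9585) ≈ 16.56°

16.56°


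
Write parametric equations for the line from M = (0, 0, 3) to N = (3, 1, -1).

Direction vector d = N - M = (3 + 0, 1 + 0, -1 - 3) = (3, 1, -4)
Parametric form r = M + t·d:
x = 0 + 3t, y = 0 + t, z = 3 - 4t

x = 0 + 3t, y = 0 + t, z = 3 - 4t


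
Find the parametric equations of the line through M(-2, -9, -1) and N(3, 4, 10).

Direction vector d = N - M = (3 + 2, 4 + 9, 10 + 1) = (5, 13, 11)
Parametric form r = M + t·d:
x = -2 + 5t, y = -9 + 13t, z = -1 + 11t

x = -2 + 5t, y = -9 + 13t, z = -1 + 11t


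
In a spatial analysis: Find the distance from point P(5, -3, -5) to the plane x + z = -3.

distance = |a·x₀ + b·y₀ + c·z₀ - d| / √(a² + b² + c²)
  = |1·5 + 0·(-3) + 1·(-5) - (-3)| / √(1² + 0² + 1²)
  = |5 + 0 - 5 + 3| / √(1 + 0 + 1)
  = |3| / √2
  = 3 / 1.414
  ≈ 2.121

2.121


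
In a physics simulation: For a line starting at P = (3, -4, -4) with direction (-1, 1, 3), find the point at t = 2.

P(t) = P + t·d
  = (3 + (-1)·2, -4 + 1·2, -4 + 3·2)
  = (3 - 2, -4 + 2, -4 + 6)
  = (1, -2, 2)

(1, -2, 2)


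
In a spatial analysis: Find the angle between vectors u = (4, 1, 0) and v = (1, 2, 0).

u·v = 4·1 + 1·2 + 0·0 = 4 + 2 + 0 = 6
|u| = √(4² + 1² + 0²) = √17 ≈ 4.123
|v| = √(1² + 2² + 0²) = √5 ≈ 2.236
cos θ = (u·v)/(|u||v|) = 6/(4.123·2.236) ≈ 0.6508
θ = arccos(0.6508) ≈ 49.4°

49.4°


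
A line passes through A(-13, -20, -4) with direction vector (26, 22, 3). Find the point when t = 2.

P(t) = A + t·d
  = (-13 + 26·2, -20 + 22·2, -4 + 3·2)
  = (-13 + 52, -20 + 44, -4 + 6)
  = (39, 24, 2)

(39, 24, 2)


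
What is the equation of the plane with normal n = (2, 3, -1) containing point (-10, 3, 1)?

The plane through P with normal n = (a, b, c) satisfies n·(r - P) = 0,
i.e. ax + by + cz = a·x₀ + b·y₀ + c·z₀.
d = 2·(-10) + 3·3 + (-1)·1
  = -20 + 9 - 1
  = -12
Equation: 2x + 3y - z = -12

2x + 3y - z = -12


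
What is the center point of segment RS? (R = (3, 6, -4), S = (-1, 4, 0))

M = ((x₁+x₂)/2, (y₁+y₂)/2, (z₁+z₂)/2)
  = ((3 - 1)/2, (6 + 4)/2, (-4 + 0)/2)
  = (2/2, 10/2, -4/2)
  = (1, 5, -2)

(1, 5, -2)


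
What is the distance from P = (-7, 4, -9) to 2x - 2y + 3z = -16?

distance = |a·x₀ + b·y₀ + c·z₀ - d| / √(a² + b² + c²)
  = |2·(-7) + (-2)·4 + 3·(-9) - (-16)| / √(2² + (-2)² + 3²)
  = |-14 - 8 - 27 + 16| / √(4 + 4 + 9)
  = |-33| / √17
  = 33 / 4.123
  ≈ 8.004

8.004


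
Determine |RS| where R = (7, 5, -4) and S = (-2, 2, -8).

d = √[(x₂-x₁)² + (y₂-y₁)² + (z₂-z₁)²]
  = √[(-9)² + (-3)² + (-4)²]
  = √[81 + 9 + 16]
  = √106
  ≈ 10.3

10.3


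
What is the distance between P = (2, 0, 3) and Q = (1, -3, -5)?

d = √[(x₂-x₁)² + (y₂-y₁)² + (z₂-z₁)²]
  = √[(-1)² + (-3)² + (-8)²]
  = √[1 + 9 + 64]
  = √74
  ≈ 8.602

8.602


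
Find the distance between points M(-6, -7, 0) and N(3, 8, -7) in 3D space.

d = √[(x₂-x₁)² + (y₂-y₁)² + (z₂-z₁)²]
  = √[9² + 15² + (-7)²]
  = √[81 + 225 + 49]
  = √355
  ≈ 18.84

18.84


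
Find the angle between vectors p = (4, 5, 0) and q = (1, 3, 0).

p·q = 4·1 + 5·3 + 0·0 = 4 + 15 + 0 = 19
|p| = √(4² + 5² + 0²) = √41 ≈ 6.403
|q| = √(1² + 3² + 0²) = √10 ≈ 3.162
cos θ = (p·q)/(|p||q|) = 19/(6.403·3.162) ≈ 0.9383
θ = arccos(0.9383) ≈ 20.22°

20.22°


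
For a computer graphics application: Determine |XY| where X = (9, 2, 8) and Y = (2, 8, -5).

d = √[(x₂-x₁)² + (y₂-y₁)² + (z₂-z₁)²]
  = √[(-7)² + 6² + (-13)²]
  = √[49 + 36 + 169]
  = √254
  ≈ 15.94

15.94
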